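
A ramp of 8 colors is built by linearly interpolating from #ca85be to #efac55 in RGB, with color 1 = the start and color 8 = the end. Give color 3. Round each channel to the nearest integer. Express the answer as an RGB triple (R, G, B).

(213, 144, 160)

With 8 swatches and endpoints inclusive, swatch 3 sits at t = (3 − 1)/(8 − 1) = 2/7 ≈ 0.2857.
#ca85be → (202, 133, 190); #efac55 → (239, 172, 85).
R = 202 + 0.2857 × (239 − 202) = 212.571 → 213
G = 133 + 0.2857 × (172 − 133) = 144.142 → 144
B = 190 + 0.2857 × (85 − 190) = 160.001 → 160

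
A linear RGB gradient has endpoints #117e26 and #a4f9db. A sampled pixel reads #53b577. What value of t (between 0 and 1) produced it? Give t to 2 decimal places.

Invert the lerp on the B channel (largest span, 181): t = (119 − 38) / (219 − 38) = 81/181 = 0.44751.
Check on R: (83 − 17)/(164 − 17) = 0.449 ✓

0.45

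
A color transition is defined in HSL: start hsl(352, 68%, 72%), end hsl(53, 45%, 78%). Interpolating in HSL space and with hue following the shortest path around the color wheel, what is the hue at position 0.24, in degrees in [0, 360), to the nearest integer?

7

Hue: 53 − 352 = -299°, but |-299| > 180 so the shorter arc goes the other way: Δh = -299 + 360 = 61°.
H = 352 + 0.24 × (61) = 366.64 → 367 → 367 mod 360 = 7°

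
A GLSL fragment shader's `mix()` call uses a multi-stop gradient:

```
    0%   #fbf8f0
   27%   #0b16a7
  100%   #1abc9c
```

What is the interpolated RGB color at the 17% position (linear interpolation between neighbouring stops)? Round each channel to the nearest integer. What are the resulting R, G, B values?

(100, 106, 194)

17% lies between the 0% and 27% stops, so the local fraction is t = (17 − 0)/(27 − 0) = 17/27 ≈ 0.6296.
#fbf8f0 → (251, 248, 240); #0b16a7 → (11, 22, 167).
R = 251 + 0.6296 × (11 − 251) = 99.896 → 100
G = 248 + 0.6296 × (22 − 248) = 105.71 → 106
B = 240 + 0.6296 × (167 − 240) = 194.039 → 194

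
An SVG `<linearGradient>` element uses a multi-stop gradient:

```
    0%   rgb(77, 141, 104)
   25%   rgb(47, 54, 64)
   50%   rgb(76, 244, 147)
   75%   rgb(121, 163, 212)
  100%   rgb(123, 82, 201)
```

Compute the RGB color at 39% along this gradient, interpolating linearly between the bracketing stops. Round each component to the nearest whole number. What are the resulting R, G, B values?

39% lies between the 25% and 50% stops, so the local fraction is t = (39 − 25)/(50 − 25) = 14/25 ≈ 0.56.
R = 47 + 0.56 × (76 − 47) = 63.24 → 63
G = 54 + 0.56 × (244 − 54) = 160.4 → 160
B = 64 + 0.56 × (147 − 64) = 110.48 → 110

(63, 160, 110)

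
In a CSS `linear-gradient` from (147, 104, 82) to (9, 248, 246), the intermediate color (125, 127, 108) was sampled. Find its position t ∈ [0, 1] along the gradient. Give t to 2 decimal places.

0.16

Invert the lerp on the B channel (largest span, 164): t = (108 − 82) / (246 − 82) = 26/164 = 0.15854.
Check on R: (125 − 147)/(9 − 147) = 0.1594 ✓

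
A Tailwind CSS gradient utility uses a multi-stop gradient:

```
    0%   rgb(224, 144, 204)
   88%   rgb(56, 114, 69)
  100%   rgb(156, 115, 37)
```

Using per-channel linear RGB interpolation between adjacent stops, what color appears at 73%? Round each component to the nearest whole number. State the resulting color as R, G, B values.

(85, 119, 92)

73% lies between the 0% and 88% stops, so the local fraction is t = (73 − 0)/(88 − 0) = 73/88 ≈ 0.8295.
R = 224 + 0.8295 × (56 − 224) = 84.644 → 85
G = 144 + 0.8295 × (114 − 144) = 119.115 → 119
B = 204 + 0.8295 × (69 − 204) = 92.017 → 92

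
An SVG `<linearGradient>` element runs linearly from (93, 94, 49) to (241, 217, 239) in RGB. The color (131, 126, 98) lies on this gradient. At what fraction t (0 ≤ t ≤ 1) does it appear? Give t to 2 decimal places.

Invert the lerp on the B channel (largest span, 190): t = (98 − 49) / (239 − 49) = 49/190 = 0.25789.
Check on R: (131 − 93)/(241 − 93) = 0.2568 ✓

0.26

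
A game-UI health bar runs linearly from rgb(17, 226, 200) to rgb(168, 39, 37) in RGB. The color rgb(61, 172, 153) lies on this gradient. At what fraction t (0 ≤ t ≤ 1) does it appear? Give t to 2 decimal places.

0.29

Invert the lerp on the G channel (largest span, 187): t = (172 − 226) / (39 − 226) = -54/-187 = 0.28877.
Check on R: (61 − 17)/(168 − 17) = 0.2914 ✓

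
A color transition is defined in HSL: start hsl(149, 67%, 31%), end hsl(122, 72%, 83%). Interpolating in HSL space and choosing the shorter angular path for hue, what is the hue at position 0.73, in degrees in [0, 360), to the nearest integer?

129

Hue arc: Δh = 122 − 149 = -27° (|Δh| ≤ 180, already the shorter path).
H = 149 + 0.73 × (-27) = 129.29 → 129°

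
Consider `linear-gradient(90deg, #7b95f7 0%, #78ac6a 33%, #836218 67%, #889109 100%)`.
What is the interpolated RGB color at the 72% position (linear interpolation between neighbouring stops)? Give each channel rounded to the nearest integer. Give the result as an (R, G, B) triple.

(132, 105, 22)

72% lies between the 67% and 100% stops, so the local fraction is t = (72 − 67)/(100 − 67) = 5/33 ≈ 0.1515.
#836218 → (131, 98, 24); #889109 → (136, 145, 9).
R = 131 + 0.1515 × (136 − 131) = 131.757 → 132
G = 98 + 0.1515 × (145 − 98) = 105.12 → 105
B = 24 + 0.1515 × (9 − 24) = 21.727 → 22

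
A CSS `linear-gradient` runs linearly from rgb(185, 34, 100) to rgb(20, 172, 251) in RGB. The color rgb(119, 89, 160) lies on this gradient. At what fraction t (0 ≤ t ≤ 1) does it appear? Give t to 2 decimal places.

Invert the lerp on the R channel (largest span, 165): t = (119 − 185) / (20 − 185) = -66/-165 = 0.4.
Check on G: (89 − 34)/(172 − 34) = 0.3986 ✓

0.40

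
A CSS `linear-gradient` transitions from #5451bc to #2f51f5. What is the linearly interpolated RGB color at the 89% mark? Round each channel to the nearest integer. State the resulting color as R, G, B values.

#5451bc → (84, 81, 188); #2f51f5 → (47, 81, 245).
89% corresponds to t = 0.89.
R = 84 + 0.89 × (47 − 84) = 84 + 0.89 × -37 = 51.07 → 51
G = 81 + 0.89 × (81 − 81) = 81 + 0.89 × 0 = 81 → 81
B = 188 + 0.89 × (245 − 188) = 188 + 0.89 × 57 = 238.73 → 239

(51, 81, 239)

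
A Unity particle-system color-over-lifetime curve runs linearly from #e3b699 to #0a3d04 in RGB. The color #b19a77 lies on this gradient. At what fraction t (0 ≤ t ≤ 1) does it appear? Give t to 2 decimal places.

Invert the lerp on the R channel (largest span, 217): t = (177 − 227) / (10 − 227) = -50/-217 = 0.23041.
Check on G: (154 − 182)/(61 − 182) = 0.2314 ✓

0.23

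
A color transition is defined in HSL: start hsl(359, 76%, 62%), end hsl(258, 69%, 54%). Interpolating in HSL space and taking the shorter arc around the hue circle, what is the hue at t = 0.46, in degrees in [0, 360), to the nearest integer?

Hue arc: Δh = 258 − 359 = -101° (|Δh| ≤ 180, already the shorter path).
H = 359 + 0.46 × (-101) = 312.54 → 313°

313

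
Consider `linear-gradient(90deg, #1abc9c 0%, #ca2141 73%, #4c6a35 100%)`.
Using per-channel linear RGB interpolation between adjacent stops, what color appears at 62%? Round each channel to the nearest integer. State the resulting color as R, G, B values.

(175, 56, 79)

62% lies between the 0% and 73% stops, so the local fraction is t = (62 − 0)/(73 − 0) = 62/73 ≈ 0.8493.
#1abc9c → (26, 188, 156); #ca2141 → (202, 33, 65).
R = 26 + 0.8493 × (202 − 26) = 175.477 → 175
G = 188 + 0.8493 × (33 − 188) = 56.358 → 56
B = 156 + 0.8493 × (65 − 156) = 78.714 → 79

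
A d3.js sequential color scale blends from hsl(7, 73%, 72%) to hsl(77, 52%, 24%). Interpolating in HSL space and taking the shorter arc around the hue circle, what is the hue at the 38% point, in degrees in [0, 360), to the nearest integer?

34

Hue arc: Δh = 77 − 7 = 70° (|Δh| ≤ 180, already the shorter path).
H = 7 + 0.38 × (70) = 33.6 → 34°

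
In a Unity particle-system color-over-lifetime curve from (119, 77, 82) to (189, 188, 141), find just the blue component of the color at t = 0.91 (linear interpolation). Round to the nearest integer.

136

B = 82 + 0.91 × (141 − 82) = 135.69 → 136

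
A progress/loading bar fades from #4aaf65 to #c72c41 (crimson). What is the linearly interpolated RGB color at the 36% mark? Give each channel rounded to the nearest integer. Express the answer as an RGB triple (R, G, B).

(119, 128, 88)

#4aaf65 → (74, 175, 101); #c72c41 → (199, 44, 65).
36% corresponds to t = 0.36.
R = 74 + 0.36 × (199 − 74) = 74 + 0.36 × 125 = 119 → 119
G = 175 + 0.36 × (44 − 175) = 175 + 0.36 × -131 = 127.84 → 128
B = 101 + 0.36 × (65 − 101) = 101 + 0.36 × -36 = 88.04 → 88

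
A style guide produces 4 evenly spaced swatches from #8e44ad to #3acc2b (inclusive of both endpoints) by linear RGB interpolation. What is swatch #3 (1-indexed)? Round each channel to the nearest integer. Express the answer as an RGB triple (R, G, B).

With 4 swatches and endpoints inclusive, swatch 3 sits at t = (3 − 1)/(4 − 1) = 2/3 ≈ 0.6667.
#8e44ad → (142, 68, 173); #3acc2b → (58, 204, 43).
R = 142 + 0.6667 × (58 − 142) = 85.997 → 86
G = 68 + 0.6667 × (204 − 68) = 158.671 → 159
B = 173 + 0.6667 × (43 − 173) = 86.329 → 86

(86, 159, 86)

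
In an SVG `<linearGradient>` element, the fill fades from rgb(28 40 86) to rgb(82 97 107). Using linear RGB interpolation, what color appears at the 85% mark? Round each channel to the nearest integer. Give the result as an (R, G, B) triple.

(74, 88, 104)

85% corresponds to t = 0.85.
R = 28 + 0.85 × (82 − 28) = 28 + 0.85 × 54 = 73.9 → 74
G = 40 + 0.85 × (97 − 40) = 40 + 0.85 × 57 = 88.45 → 88
B = 86 + 0.85 × (107 − 86) = 86 + 0.85 × 21 = 103.85 → 104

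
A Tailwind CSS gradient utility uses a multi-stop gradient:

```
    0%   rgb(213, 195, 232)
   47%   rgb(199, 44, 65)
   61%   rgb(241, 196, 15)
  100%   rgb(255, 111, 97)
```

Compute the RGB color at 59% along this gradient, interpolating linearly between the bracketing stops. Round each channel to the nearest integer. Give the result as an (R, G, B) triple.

59% lies between the 47% and 61% stops, so the local fraction is t = (59 − 47)/(61 − 47) = 12/14 ≈ 0.8571.
R = 199 + 0.8571 × (241 − 199) = 234.998 → 235
G = 44 + 0.8571 × (196 − 44) = 174.279 → 174
B = 65 + 0.8571 × (15 − 65) = 22.145 → 22

(235, 174, 22)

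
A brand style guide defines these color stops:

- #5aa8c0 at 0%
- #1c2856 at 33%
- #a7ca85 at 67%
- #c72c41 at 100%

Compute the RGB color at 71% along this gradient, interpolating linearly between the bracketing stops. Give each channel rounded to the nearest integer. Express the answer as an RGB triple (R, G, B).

(171, 183, 125)

71% lies between the 67% and 100% stops, so the local fraction is t = (71 − 67)/(100 − 67) = 4/33 ≈ 0.1212.
#a7ca85 → (167, 202, 133); #c72c41 → (199, 44, 65).
R = 167 + 0.1212 × (199 − 167) = 170.878 → 171
G = 202 + 0.1212 × (44 − 202) = 182.85 → 183
B = 133 + 0.1212 × (65 − 133) = 124.758 → 125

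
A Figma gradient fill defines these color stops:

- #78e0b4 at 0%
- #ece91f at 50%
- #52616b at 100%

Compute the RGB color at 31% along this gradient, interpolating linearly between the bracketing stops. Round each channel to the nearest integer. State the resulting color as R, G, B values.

(192, 230, 88)

31% lies between the 0% and 50% stops, so the local fraction is t = (31 − 0)/(50 − 0) = 31/50 ≈ 0.62.
#78e0b4 → (120, 224, 180); #ece91f → (236, 233, 31).
R = 120 + 0.62 × (236 − 120) = 191.92 → 192
G = 224 + 0.62 × (233 − 224) = 229.58 → 230
B = 180 + 0.62 × (31 − 180) = 87.62 → 88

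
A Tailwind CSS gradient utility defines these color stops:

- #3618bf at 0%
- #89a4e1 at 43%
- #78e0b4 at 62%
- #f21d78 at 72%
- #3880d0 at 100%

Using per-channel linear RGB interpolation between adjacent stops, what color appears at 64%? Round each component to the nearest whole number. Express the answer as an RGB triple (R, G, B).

64% lies between the 62% and 72% stops, so the local fraction is t = (64 − 62)/(72 − 62) = 2/10 ≈ 0.2.
#78e0b4 → (120, 224, 180); #f21d78 → (242, 29, 120).
R = 120 + 0.2 × (242 − 120) = 144.4 → 144
G = 224 + 0.2 × (29 − 224) = 185 → 185
B = 180 + 0.2 × (120 − 180) = 168 → 168

(144, 185, 168)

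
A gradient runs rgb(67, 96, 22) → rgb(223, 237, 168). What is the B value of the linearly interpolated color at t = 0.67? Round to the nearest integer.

120

B = 22 + 0.67 × (168 − 22) = 119.82 → 120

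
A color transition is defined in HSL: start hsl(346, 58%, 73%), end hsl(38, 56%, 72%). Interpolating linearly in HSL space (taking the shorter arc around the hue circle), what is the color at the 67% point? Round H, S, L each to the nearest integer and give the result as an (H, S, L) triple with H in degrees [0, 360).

(21, 57, 72)

Hue: 38 − 346 = -308°, but |-308| > 180 so the shorter arc goes the other way: Δh = -308 + 360 = 52°.
H = 346 + 0.67 × (52) = 380.84 → 381 → 381 mod 360 = 21°
S = 58 + 0.67 × (56 − 58) = 56.66 → 57%
L = 73 + 0.67 × (72 − 73) = 72.33 → 72%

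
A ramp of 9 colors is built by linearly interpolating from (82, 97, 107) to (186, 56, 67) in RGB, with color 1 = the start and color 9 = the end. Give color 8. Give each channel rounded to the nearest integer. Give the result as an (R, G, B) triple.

(173, 61, 72)

With 9 swatches and endpoints inclusive, swatch 8 sits at t = (8 − 1)/(9 − 1) = 7/8 ≈ 0.875.
R = 82 + 0.875 × (186 − 82) = 173 → 173
G = 97 + 0.875 × (56 − 97) = 61.125 → 61
B = 107 + 0.875 × (67 − 107) = 72 → 72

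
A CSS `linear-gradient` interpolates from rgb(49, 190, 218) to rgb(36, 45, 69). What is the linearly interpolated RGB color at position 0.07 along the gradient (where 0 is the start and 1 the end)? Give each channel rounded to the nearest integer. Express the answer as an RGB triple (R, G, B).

R = 49 + 0.07 × (36 − 49) = 49 + 0.07 × -13 = 48.09 → 48
G = 190 + 0.07 × (45 − 190) = 190 + 0.07 × -145 = 179.85 → 180
B = 218 + 0.07 × (69 − 218) = 218 + 0.07 × -149 = 207.57 → 208

(48, 180, 208)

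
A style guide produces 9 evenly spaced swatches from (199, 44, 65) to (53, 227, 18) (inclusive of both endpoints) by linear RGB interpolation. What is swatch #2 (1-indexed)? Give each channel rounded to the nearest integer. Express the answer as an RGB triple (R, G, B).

(181, 67, 59)

With 9 swatches and endpoints inclusive, swatch 2 sits at t = (2 − 1)/(9 − 1) = 1/8 ≈ 0.125.
R = 199 + 0.125 × (53 − 199) = 180.75 → 181
G = 44 + 0.125 × (227 − 44) = 66.875 → 67
B = 65 + 0.125 × (18 − 65) = 59.125 → 59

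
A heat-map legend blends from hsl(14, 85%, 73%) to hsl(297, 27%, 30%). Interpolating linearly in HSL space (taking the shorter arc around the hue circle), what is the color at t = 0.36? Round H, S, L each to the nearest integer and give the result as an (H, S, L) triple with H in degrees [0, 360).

(346, 64, 58)

Hue: 297 − 14 = 283°, but |283| > 180 so the shorter arc goes the other way: Δh = 283 − 360 = -77°.
H = 14 + 0.36 × (-77) = -13.72 → -14 → -14 mod 360 = 346°
S = 85 + 0.36 × (27 − 85) = 64.12 → 64%
L = 73 + 0.36 × (30 − 73) = 57.52 → 58%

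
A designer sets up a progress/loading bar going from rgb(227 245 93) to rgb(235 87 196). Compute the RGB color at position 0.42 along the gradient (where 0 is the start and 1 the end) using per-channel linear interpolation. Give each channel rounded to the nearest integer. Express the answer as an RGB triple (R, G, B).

R = 227 + 0.42 × (235 − 227) = 227 + 0.42 × 8 = 230.36 → 230
G = 245 + 0.42 × (87 − 245) = 245 + 0.42 × -158 = 178.64 → 179
B = 93 + 0.42 × (196 − 93) = 93 + 0.42 × 103 = 136.26 → 136

(230, 179, 136)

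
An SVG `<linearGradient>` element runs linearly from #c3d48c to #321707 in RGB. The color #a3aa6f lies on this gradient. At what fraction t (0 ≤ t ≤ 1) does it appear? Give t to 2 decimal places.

Invert the lerp on the G channel (largest span, 189): t = (170 − 212) / (23 − 212) = -42/-189 = 0.22222.
Check on R: (163 − 195)/(50 − 195) = 0.2207 ✓

0.22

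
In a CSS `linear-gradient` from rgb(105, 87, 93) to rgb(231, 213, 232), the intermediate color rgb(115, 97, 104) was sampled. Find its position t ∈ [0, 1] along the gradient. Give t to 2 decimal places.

Invert the lerp on the B channel (largest span, 139): t = (104 − 93) / (232 − 93) = 11/139 = 0.079137.
Check on R: (115 − 105)/(231 − 105) = 0.07937 ✓

0.08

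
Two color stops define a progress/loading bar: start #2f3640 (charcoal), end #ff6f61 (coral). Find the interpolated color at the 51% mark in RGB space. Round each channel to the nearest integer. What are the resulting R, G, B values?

(153, 83, 81)

#2f3640 → (47, 54, 64); #ff6f61 → (255, 111, 97).
51% corresponds to t = 0.51.
R = 47 + 0.51 × (255 − 47) = 47 + 0.51 × 208 = 153.08 → 153
G = 54 + 0.51 × (111 − 54) = 54 + 0.51 × 57 = 83.07 → 83
B = 64 + 0.51 × (97 − 64) = 64 + 0.51 × 33 = 80.83 → 81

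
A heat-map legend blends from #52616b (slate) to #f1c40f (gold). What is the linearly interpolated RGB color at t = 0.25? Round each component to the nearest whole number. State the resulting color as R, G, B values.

(122, 122, 84)

#52616b → (82, 97, 107); #f1c40f → (241, 196, 15).
R = 82 + 0.25 × (241 − 82) = 82 + 0.25 × 159 = 121.75 → 122
G = 97 + 0.25 × (196 − 97) = 97 + 0.25 × 99 = 121.75 → 122
B = 107 + 0.25 × (15 − 107) = 107 + 0.25 × -92 = 84 → 84
So the blended color is (122, 122, 84), about #7a7a54.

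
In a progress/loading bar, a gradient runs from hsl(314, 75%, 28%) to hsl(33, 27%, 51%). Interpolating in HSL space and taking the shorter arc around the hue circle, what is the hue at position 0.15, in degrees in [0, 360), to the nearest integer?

Hue: 33 − 314 = -281°, but |-281| > 180 so the shorter arc goes the other way: Δh = -281 + 360 = 79°.
H = 314 + 0.15 × (79) = 325.85 → 326°

326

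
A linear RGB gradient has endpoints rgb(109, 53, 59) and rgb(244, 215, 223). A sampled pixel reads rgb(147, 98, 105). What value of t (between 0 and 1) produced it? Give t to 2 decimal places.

0.28

Invert the lerp on the B channel (largest span, 164): t = (105 − 59) / (223 − 59) = 46/164 = 0.28049.
Check on R: (147 − 109)/(244 − 109) = 0.2815 ✓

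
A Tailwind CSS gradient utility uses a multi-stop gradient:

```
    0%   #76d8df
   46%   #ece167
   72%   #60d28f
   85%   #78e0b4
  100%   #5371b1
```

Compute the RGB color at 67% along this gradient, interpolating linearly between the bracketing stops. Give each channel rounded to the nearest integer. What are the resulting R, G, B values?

67% lies between the 46% and 72% stops, so the local fraction is t = (67 − 46)/(72 − 46) = 21/26 ≈ 0.8077.
#ece167 → (236, 225, 103); #60d28f → (96, 210, 143).
R = 236 + 0.8077 × (96 − 236) = 122.922 → 123
G = 225 + 0.8077 × (210 − 225) = 212.885 → 213
B = 103 + 0.8077 × (143 − 103) = 135.308 → 135

(123, 213, 135)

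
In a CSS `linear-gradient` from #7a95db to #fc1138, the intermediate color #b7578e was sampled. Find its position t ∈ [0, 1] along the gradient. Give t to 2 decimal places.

Invert the lerp on the B channel (largest span, 163): t = (142 − 219) / (56 − 219) = -77/-163 = 0.47239.
Check on R: (183 − 122)/(252 − 122) = 0.4692 ✓

0.47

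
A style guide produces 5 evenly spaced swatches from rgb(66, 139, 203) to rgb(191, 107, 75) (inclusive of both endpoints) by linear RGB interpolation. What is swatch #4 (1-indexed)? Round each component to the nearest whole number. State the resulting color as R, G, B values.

With 5 swatches and endpoints inclusive, swatch 4 sits at t = (4 − 1)/(5 − 1) = 3/4 ≈ 0.75.
R = 66 + 0.75 × (191 − 66) = 159.75 → 160
G = 139 + 0.75 × (107 − 139) = 115 → 115
B = 203 + 0.75 × (75 − 203) = 107 → 107

(160, 115, 107)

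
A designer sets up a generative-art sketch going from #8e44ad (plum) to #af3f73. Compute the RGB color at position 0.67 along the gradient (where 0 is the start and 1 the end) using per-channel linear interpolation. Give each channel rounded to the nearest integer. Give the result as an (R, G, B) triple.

#8e44ad → (142, 68, 173); #af3f73 → (175, 63, 115).
R = 142 + 0.67 × (175 − 142) = 142 + 0.67 × 33 = 164.11 → 164
G = 68 + 0.67 × (63 − 68) = 68 + 0.67 × -5 = 64.65 → 65
B = 173 + 0.67 × (115 − 173) = 173 + 0.67 × -58 = 134.14 → 134

(164, 65, 134)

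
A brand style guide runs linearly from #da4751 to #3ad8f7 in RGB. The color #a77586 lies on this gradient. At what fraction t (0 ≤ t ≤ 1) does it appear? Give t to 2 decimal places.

0.32

Invert the lerp on the B channel (largest span, 166): t = (134 − 81) / (247 − 81) = 53/166 = 0.31928.
Check on R: (167 − 218)/(58 − 218) = 0.3187 ✓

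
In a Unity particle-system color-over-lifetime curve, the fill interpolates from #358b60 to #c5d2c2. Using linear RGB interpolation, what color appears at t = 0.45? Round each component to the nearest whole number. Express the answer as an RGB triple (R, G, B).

(118, 171, 140)

#358b60 → (53, 139, 96); #c5d2c2 → (197, 210, 194).
R = 53 + 0.45 × (197 − 53) = 53 + 0.45 × 144 = 117.8 → 118
G = 139 + 0.45 × (210 − 139) = 139 + 0.45 × 71 = 170.95 → 171
B = 96 + 0.45 × (194 − 96) = 96 + 0.45 × 98 = 140.1 → 140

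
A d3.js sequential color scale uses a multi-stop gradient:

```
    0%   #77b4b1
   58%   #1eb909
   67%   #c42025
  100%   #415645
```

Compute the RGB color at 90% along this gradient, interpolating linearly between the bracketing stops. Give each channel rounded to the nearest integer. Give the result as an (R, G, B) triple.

90% lies between the 67% and 100% stops, so the local fraction is t = (90 − 67)/(100 − 67) = 23/33 ≈ 0.697.
#c42025 → (196, 32, 37); #415645 → (65, 86, 69).
R = 196 + 0.697 × (65 − 196) = 104.693 → 105
G = 32 + 0.697 × (86 − 32) = 69.638 → 70
B = 37 + 0.697 × (69 − 37) = 59.304 → 59

(105, 70, 59)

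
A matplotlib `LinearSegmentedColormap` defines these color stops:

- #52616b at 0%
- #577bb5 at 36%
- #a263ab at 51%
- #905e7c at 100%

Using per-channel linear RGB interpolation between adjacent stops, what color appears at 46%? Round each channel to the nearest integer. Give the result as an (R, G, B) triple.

(137, 107, 174)

46% lies between the 36% and 51% stops, so the local fraction is t = (46 − 36)/(51 − 36) = 10/15 ≈ 0.6667.
#577bb5 → (87, 123, 181); #a263ab → (162, 99, 171).
R = 87 + 0.6667 × (162 − 87) = 137.002 → 137
G = 123 + 0.6667 × (99 − 123) = 106.999 → 107
B = 181 + 0.6667 × (171 − 181) = 174.333 → 174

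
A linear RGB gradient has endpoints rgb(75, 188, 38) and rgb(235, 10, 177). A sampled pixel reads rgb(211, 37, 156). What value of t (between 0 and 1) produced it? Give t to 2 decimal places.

Invert the lerp on the G channel (largest span, 178): t = (37 − 188) / (10 − 188) = -151/-178 = 0.84831.
Check on R: (211 − 75)/(235 − 75) = 0.85 ✓

0.85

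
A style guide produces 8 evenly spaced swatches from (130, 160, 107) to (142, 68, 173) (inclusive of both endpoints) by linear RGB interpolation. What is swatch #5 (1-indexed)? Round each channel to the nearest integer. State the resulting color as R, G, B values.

(137, 107, 145)

With 8 swatches and endpoints inclusive, swatch 5 sits at t = (5 − 1)/(8 − 1) = 4/7 ≈ 0.5714.
R = 130 + 0.5714 × (142 − 130) = 136.857 → 137
G = 160 + 0.5714 × (68 − 160) = 107.431 → 107
B = 107 + 0.5714 × (173 − 107) = 144.712 → 145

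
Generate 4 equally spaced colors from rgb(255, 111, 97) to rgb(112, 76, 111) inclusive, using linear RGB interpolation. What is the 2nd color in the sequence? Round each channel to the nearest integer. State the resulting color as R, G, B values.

(207, 99, 102)

With 4 swatches and endpoints inclusive, swatch 2 sits at t = (2 − 1)/(4 − 1) = 1/3 ≈ 0.3333.
R = 255 + 0.3333 × (112 − 255) = 207.338 → 207
G = 111 + 0.3333 × (76 − 111) = 99.335 → 99
B = 97 + 0.3333 × (111 − 97) = 101.666 → 102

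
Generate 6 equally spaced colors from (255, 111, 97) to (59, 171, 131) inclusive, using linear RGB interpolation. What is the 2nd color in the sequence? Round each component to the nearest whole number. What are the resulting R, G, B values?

With 6 swatches and endpoints inclusive, swatch 2 sits at t = (2 − 1)/(6 − 1) = 1/5 ≈ 0.2.
R = 255 + 0.2 × (59 − 255) = 215.8 → 216
G = 111 + 0.2 × (171 − 111) = 123 → 123
B = 97 + 0.2 × (131 − 97) = 103.8 → 104

(216, 123, 104)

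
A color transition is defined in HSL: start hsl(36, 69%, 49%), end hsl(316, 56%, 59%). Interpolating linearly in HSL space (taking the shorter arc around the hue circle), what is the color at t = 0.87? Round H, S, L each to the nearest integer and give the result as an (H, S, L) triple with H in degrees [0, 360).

Hue: 316 − 36 = 280°, but |280| > 180 so the shorter arc goes the other way: Δh = 280 − 360 = -80°.
H = 36 + 0.87 × (-80) = -33.6 → -34 → -34 mod 360 = 326°
S = 69 + 0.87 × (56 − 69) = 57.69 → 58%
L = 49 + 0.87 × (59 − 49) = 57.7 → 58%

(326, 58, 58)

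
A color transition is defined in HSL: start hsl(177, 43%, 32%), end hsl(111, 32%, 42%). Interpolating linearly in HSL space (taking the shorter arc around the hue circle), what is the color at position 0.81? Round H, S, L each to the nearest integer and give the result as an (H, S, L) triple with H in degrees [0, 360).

(124, 34, 40)

Hue arc: Δh = 111 − 177 = -66° (|Δh| ≤ 180, already the shorter path).
H = 177 + 0.81 × (-66) = 123.54 → 124°
S = 43 + 0.81 × (32 − 43) = 34.09 → 34%
L = 32 + 0.81 × (42 − 32) = 40.1 → 40%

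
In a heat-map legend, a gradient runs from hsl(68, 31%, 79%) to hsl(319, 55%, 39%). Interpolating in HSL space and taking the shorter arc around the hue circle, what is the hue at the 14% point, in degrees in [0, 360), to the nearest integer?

53

Hue: 319 − 68 = 251°, but |251| > 180 so the shorter arc goes the other way: Δh = 251 − 360 = -109°.
H = 68 + 0.14 × (-109) = 52.74 → 53°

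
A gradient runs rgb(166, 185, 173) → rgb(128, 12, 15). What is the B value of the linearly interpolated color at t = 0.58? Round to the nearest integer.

B = 173 + 0.58 × (15 − 173) = 81.36 → 81

81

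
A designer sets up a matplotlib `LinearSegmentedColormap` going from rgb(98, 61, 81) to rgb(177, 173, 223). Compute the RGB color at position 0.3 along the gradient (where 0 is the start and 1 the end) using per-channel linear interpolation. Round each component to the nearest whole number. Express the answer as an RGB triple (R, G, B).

(122, 95, 124)

R = 98 + 0.3 × (177 − 98) = 98 + 0.3 × 79 = 121.7 → 122
G = 61 + 0.3 × (173 − 61) = 61 + 0.3 × 112 = 94.6 → 95
B = 81 + 0.3 × (223 − 81) = 81 + 0.3 × 142 = 123.6 → 124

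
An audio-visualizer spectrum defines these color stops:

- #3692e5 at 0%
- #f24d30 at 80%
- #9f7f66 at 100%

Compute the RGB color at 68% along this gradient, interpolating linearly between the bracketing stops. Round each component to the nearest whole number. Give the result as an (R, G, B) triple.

(214, 87, 75)

68% lies between the 0% and 80% stops, so the local fraction is t = (68 − 0)/(80 − 0) = 68/80 ≈ 0.85.
#3692e5 → (54, 146, 229); #f24d30 → (242, 77, 48).
R = 54 + 0.85 × (242 − 54) = 213.8 → 214
G = 146 + 0.85 × (77 − 146) = 87.35 → 87
B = 229 + 0.85 × (48 − 229) = 75.15 → 75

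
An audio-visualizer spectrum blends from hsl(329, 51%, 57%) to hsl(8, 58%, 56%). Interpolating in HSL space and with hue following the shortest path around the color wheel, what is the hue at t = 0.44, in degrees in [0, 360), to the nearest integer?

346

Hue: 8 − 329 = -321°, but |-321| > 180 so the shorter arc goes the other way: Δh = -321 + 360 = 39°.
H = 329 + 0.44 × (39) = 346.16 → 346°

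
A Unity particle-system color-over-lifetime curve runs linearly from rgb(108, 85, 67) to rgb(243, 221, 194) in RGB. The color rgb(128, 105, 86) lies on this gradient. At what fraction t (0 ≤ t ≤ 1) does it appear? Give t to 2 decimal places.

0.15

Invert the lerp on the G channel (largest span, 136): t = (105 − 85) / (221 − 85) = 20/136 = 0.14706.
Check on R: (128 − 108)/(243 − 108) = 0.1481 ✓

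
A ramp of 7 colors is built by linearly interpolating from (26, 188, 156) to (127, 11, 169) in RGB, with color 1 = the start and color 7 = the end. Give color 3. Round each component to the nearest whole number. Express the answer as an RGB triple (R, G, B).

(60, 129, 160)

With 7 swatches and endpoints inclusive, swatch 3 sits at t = (3 − 1)/(7 − 1) = 2/6 ≈ 0.3333.
R = 26 + 0.3333 × (127 − 26) = 59.663 → 60
G = 188 + 0.3333 × (11 − 188) = 129.006 → 129
B = 156 + 0.3333 × (169 − 156) = 160.333 → 160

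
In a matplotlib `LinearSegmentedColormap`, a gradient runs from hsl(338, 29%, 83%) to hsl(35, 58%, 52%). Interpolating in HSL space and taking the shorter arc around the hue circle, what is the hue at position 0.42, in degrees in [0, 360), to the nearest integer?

2

Hue: 35 − 338 = -303°, but |-303| > 180 so the shorter arc goes the other way: Δh = -303 + 360 = 57°.
H = 338 + 0.42 × (57) = 361.94 → 362 → 362 mod 360 = 2°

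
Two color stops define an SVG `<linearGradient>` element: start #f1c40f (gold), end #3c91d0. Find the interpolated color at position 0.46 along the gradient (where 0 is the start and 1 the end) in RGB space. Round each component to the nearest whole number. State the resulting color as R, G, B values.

#f1c40f → (241, 196, 15); #3c91d0 → (60, 145, 208).
R = 241 + 0.46 × (60 − 241) = 241 + 0.46 × -181 = 157.74 → 158
G = 196 + 0.46 × (145 − 196) = 196 + 0.46 × -51 = 172.54 → 173
B = 15 + 0.46 × (208 − 15) = 15 + 0.46 × 193 = 103.78 → 104
So the blended color is (158, 173, 104), about #9ead68.

(158, 173, 104)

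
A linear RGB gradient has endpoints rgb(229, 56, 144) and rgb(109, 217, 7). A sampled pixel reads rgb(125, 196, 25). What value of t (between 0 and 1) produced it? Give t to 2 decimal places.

0.87

Invert the lerp on the G channel (largest span, 161): t = (196 − 56) / (217 − 56) = 140/161 = 0.86957.
Check on R: (125 − 229)/(109 − 229) = 0.8667 ✓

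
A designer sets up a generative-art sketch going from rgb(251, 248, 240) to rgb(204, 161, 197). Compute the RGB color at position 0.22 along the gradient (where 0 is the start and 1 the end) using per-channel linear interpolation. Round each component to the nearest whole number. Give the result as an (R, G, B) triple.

(241, 229, 231)

R = 251 + 0.22 × (204 − 251) = 251 + 0.22 × -47 = 240.66 → 241
G = 248 + 0.22 × (161 − 248) = 248 + 0.22 × -87 = 228.86 → 229
B = 240 + 0.22 × (197 − 240) = 240 + 0.22 × -43 = 230.54 → 231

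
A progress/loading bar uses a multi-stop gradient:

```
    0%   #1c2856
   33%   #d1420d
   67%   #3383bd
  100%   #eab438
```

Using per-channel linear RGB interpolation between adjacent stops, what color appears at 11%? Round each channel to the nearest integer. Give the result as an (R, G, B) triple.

11% lies between the 0% and 33% stops, so the local fraction is t = (11 − 0)/(33 − 0) = 11/33 ≈ 0.3333.
#1c2856 → (28, 40, 86); #d1420d → (209, 66, 13).
R = 28 + 0.3333 × (209 − 28) = 88.327 → 88
G = 40 + 0.3333 × (66 − 40) = 48.666 → 49
B = 86 + 0.3333 × (13 − 86) = 61.669 → 62

(88, 49, 62)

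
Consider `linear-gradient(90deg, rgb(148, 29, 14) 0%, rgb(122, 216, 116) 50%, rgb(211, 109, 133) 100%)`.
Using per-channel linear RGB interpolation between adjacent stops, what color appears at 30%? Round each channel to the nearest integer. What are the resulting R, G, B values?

(132, 141, 75)

30% lies between the 0% and 50% stops, so the local fraction is t = (30 − 0)/(50 − 0) = 30/50 ≈ 0.6.
R = 148 + 0.6 × (122 − 148) = 132.4 → 132
G = 29 + 0.6 × (216 − 29) = 141.2 → 141
B = 14 + 0.6 × (116 − 14) = 75.2 → 75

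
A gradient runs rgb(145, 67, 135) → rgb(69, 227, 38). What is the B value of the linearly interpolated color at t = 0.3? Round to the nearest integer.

B = 135 + 0.3 × (38 − 135) = 105.9 → 106

106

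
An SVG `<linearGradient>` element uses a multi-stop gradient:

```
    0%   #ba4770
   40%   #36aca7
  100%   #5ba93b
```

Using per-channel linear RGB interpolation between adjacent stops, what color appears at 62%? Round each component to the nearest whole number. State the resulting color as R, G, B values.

(68, 171, 127)

62% lies between the 40% and 100% stops, so the local fraction is t = (62 − 40)/(100 − 40) = 22/60 ≈ 0.3667.
#36aca7 → (54, 172, 167); #5ba93b → (91, 169, 59).
R = 54 + 0.3667 × (91 − 54) = 67.568 → 68
G = 172 + 0.3667 × (169 − 172) = 170.9 → 171
B = 167 + 0.3667 × (59 − 167) = 127.396 → 127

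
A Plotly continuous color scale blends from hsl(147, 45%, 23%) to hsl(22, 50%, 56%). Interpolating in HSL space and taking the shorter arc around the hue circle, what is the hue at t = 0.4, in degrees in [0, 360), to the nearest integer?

Hue arc: Δh = 22 − 147 = -125° (|Δh| ≤ 180, already the shorter path).
H = 147 + 0.4 × (-125) = 97 → 97°

97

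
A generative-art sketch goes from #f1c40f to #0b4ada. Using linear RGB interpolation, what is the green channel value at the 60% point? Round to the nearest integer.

G₁ = 196 (from #f1c40f), G₂ = 74 (from #0b4ada).
G = 196 + 0.6 × (74 − 196) = 122.8 → 123

123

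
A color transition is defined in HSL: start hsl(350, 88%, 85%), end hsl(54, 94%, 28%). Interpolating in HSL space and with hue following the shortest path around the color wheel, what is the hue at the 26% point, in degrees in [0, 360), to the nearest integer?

Hue: 54 − 350 = -296°, but |-296| > 180 so the shorter arc goes the other way: Δh = -296 + 360 = 64°.
H = 350 + 0.26 × (64) = 366.64 → 367 → 367 mod 360 = 7°

7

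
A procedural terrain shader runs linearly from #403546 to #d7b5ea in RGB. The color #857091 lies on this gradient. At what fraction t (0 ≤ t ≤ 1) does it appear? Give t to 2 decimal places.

Invert the lerp on the B channel (largest span, 164): t = (145 − 70) / (234 − 70) = 75/164 = 0.45732.
Check on R: (133 − 64)/(215 − 64) = 0.457 ✓

0.46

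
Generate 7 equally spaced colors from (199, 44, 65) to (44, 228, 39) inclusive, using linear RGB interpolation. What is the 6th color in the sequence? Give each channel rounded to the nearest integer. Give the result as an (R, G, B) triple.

With 7 swatches and endpoints inclusive, swatch 6 sits at t = (6 − 1)/(7 − 1) = 5/6 ≈ 0.8333.
R = 199 + 0.8333 × (44 − 199) = 69.838 → 70
G = 44 + 0.8333 × (228 − 44) = 197.327 → 197
B = 65 + 0.8333 × (39 − 65) = 43.334 → 43

(70, 197, 43)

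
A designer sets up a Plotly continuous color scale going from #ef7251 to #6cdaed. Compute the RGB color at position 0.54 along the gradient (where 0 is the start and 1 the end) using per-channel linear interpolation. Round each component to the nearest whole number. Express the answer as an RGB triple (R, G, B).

(168, 170, 165)

#ef7251 → (239, 114, 81); #6cdaed → (108, 218, 237).
R = 239 + 0.54 × (108 − 239) = 239 + 0.54 × -131 = 168.26 → 168
G = 114 + 0.54 × (218 − 114) = 114 + 0.54 × 104 = 170.16 → 170
B = 81 + 0.54 × (237 − 81) = 81 + 0.54 × 156 = 165.24 → 165
So the blended color is (168, 170, 165), about #a8aaa5.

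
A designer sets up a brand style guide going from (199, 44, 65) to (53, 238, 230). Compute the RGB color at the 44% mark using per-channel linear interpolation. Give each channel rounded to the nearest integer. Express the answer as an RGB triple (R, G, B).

44% corresponds to t = 0.44.
R = 199 + 0.44 × (53 − 199) = 199 + 0.44 × -146 = 134.76 → 135
G = 44 + 0.44 × (238 − 44) = 44 + 0.44 × 194 = 129.36 → 129
B = 65 + 0.44 × (230 − 65) = 65 + 0.44 × 165 = 137.6 → 138
So the blended color is (135, 129, 138), about #87818a.

(135, 129, 138)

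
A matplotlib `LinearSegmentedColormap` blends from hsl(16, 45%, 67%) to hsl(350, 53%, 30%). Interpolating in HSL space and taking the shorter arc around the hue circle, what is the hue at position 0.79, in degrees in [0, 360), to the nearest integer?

Hue: 350 − 16 = 334°, but |334| > 180 so the shorter arc goes the other way: Δh = 334 − 360 = -26°.
H = 16 + 0.79 × (-26) = -4.54 → -5 → -5 mod 360 = 355°

355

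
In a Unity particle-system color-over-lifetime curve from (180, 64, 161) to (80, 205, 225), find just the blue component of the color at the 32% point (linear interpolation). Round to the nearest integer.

181

B = 161 + 0.32 × (225 − 161) = 181.48 → 181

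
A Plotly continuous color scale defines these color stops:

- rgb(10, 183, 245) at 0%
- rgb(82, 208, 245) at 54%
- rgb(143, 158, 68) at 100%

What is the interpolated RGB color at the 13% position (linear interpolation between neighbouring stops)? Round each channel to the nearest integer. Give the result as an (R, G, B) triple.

13% lies between the 0% and 54% stops, so the local fraction is t = (13 − 0)/(54 − 0) = 13/54 ≈ 0.2407.
R = 10 + 0.2407 × (82 − 10) = 27.33 → 27
G = 183 + 0.2407 × (208 − 183) = 189.018 → 189
B = 245 + 0.2407 × (245 − 245) = 245 → 245

(27, 189, 245)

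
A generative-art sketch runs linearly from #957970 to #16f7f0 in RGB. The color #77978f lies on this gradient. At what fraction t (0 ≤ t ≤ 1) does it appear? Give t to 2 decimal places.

0.24

Invert the lerp on the B channel (largest span, 128): t = (143 − 112) / (240 − 112) = 31/128 = 0.24219.
Check on R: (119 − 149)/(22 − 149) = 0.2362 ✓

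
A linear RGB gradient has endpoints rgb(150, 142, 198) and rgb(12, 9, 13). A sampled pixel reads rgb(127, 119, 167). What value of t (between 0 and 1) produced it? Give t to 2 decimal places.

Invert the lerp on the B channel (largest span, 185): t = (167 − 198) / (13 − 198) = -31/-185 = 0.16757.
Check on R: (127 − 150)/(12 − 150) = 0.1667 ✓

0.17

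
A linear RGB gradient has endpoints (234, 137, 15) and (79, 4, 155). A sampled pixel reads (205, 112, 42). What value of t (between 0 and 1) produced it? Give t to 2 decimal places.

Invert the lerp on the R channel (largest span, 155): t = (205 − 234) / (79 − 234) = -29/-155 = 0.1871.
Check on G: (112 − 137)/(4 − 137) = 0.188 ✓

0.19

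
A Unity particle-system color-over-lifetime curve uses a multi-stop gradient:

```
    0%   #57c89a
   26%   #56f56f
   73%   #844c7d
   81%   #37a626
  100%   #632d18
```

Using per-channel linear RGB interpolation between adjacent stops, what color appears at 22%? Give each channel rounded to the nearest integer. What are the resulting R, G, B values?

22% lies between the 0% and 26% stops, so the local fraction is t = (22 − 0)/(26 − 0) = 22/26 ≈ 0.8462.
#57c89a → (87, 200, 154); #56f56f → (86, 245, 111).
R = 87 + 0.8462 × (86 − 87) = 86.154 → 86
G = 200 + 0.8462 × (245 − 200) = 238.079 → 238
B = 154 + 0.8462 × (111 − 154) = 117.613 → 118

(86, 238, 118)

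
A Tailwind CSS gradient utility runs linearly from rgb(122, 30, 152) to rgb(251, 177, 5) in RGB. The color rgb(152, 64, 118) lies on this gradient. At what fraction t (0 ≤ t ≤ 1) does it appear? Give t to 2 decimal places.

0.23

Invert the lerp on the G channel (largest span, 147): t = (64 − 30) / (177 − 30) = 34/147 = 0.23129.
Check on R: (152 − 122)/(251 − 122) = 0.2326 ✓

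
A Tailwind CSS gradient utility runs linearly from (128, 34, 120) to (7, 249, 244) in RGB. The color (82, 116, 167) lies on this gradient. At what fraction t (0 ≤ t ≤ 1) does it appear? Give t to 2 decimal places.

Invert the lerp on the G channel (largest span, 215): t = (116 − 34) / (249 − 34) = 82/215 = 0.3814.
Check on R: (82 − 128)/(7 − 128) = 0.3802 ✓

0.38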